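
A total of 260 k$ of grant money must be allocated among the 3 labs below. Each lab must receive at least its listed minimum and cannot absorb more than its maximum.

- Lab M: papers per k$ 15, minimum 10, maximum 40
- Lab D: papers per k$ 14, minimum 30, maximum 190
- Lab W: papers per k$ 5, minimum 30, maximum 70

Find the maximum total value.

Meeting every minimum uses 10+30+30 = 70 k$, leaving 190.
Order the labs by papers per k$: Lab M 15 > Lab D 14 > Lab W 5.
Give Lab M 30 more to hit its cap of 40 — 160 left.
Give Lab D 160 more to hit its cap of 190 — 0 left.
Total = 15×40 + 14×190 + 5×30 = 3410.

3410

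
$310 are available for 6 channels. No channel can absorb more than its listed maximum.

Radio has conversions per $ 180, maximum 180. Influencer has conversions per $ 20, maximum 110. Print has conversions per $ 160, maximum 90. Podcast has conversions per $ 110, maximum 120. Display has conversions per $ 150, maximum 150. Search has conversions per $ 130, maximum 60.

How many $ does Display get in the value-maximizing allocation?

Highest conversions per $ first: Radio 180 > Print 160 > Display 150 > Search 130 > Podcast 110 > Influencer 20.
Radio: +180 to 180 (cap) ; 130 left.
Print takes 90 to reach its cap of 90 ; 40 left.
Only 40 left; Display takes them to reach 40.

40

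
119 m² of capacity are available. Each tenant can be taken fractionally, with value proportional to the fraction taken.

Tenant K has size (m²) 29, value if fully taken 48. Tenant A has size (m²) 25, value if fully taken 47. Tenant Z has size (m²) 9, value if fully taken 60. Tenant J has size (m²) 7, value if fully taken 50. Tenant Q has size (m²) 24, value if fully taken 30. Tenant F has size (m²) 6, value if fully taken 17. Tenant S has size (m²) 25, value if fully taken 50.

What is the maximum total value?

294.5

Sort by value density: Tenant J 50/7≈7.14, Tenant Z 60/9≈6.67, Tenant F 17/6≈2.83, Tenant S 50/25≈2, Tenant A 47/25≈1.88, Tenant K 48/29≈1.66, Tenant Q 30/24≈1.25.
Tenant J: take in full, 7 m² for value 50 → 112 left.
Tenant Z: take in full, 9 m² for value 60 → 103 left.
All 6 m² of Tenant F fit (value 17) → 97 remain.
Tenant S: take in full, 25 m² for value 50 → 72 left.
All 25 m² of Tenant A fit (value 47) → 47 remain.
All 29 m² of Tenant K fit (value 48) → 18 remain.
Fill the last 18 m² with part of Tenant Q: 18/24 of it earns 22.5.
Total value = 294.5.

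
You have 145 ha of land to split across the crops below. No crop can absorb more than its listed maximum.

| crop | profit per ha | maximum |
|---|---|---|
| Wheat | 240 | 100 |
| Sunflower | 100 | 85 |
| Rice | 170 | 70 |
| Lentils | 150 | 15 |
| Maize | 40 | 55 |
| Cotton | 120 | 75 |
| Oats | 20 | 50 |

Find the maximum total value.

31650

Highest profit per ha first: Wheat 240 > Rice 170 > Lentils 150 > Cotton 120 > Sunflower 100 > Maize 40 > Oats 20.
Wheat: +100 to 100 (cap) — 45 left.
Rice: +45 (room for 70) → 45. Pool exhausted.
Total = 240×100 + 170×45 = 31650.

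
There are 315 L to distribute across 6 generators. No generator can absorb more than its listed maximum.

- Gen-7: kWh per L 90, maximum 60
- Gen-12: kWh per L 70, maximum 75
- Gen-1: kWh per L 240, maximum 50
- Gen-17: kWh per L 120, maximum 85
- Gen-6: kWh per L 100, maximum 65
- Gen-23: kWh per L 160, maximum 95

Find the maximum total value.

Order the generators by kWh per L: Gen-1 240 > Gen-23 160 > Gen-17 120 > Gen-6 100 > Gen-7 90 > Gen-12 70.
Gen-1 takes 50 to reach its cap of 50 — 265 left.
Gen-23: +95 to 95 (cap) — 170 left.
Gen-17: +85 to 85 (cap) — 85 left.
Gen-6: +65 to 65 (cap) — 20 left.
Only 20 left; Gen-7 takes them to reach 20.
Total = 90×20 + 240×50 + 120×85 + 100×65 + 160×95 = 45700.

45700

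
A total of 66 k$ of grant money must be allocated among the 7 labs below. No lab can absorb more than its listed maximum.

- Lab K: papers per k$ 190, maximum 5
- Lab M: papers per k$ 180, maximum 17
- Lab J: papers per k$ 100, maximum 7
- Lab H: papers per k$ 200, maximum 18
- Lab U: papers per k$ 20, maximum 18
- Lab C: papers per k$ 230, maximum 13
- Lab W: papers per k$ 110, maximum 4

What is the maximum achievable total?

Highest papers per k$ first: Lab C 230 > Lab H 200 > Lab K 190 > Lab M 180 > Lab W 110 > Lab J 100 > Lab U 20.
Lab C: +13 to 13 (cap) ; 53 left.
Give Lab H 18 to hit its cap of 18 ; 35 left.
Lab K: +5 to 5 (cap) ; 30 left.
Give Lab M 17 to hit its cap of 17 ; 13 left.
Give Lab W 4 to hit its cap of 4 ; 9 left.
Lab J: +7 to 7 (cap) ; 2 left.
Lab U: +2 (room for 18) → 2. Pool exhausted.
Total = 190×5 + 180×17 + 100×7 + 200×18 + 20×2 + 230×13 + 110×4 = 11780.

11780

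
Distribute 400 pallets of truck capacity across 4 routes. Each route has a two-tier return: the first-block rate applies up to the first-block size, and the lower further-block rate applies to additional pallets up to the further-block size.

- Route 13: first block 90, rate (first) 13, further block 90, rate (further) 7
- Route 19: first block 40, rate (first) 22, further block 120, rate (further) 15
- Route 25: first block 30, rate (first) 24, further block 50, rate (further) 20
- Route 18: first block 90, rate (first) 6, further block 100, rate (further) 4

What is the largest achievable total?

6060

Rank every tier by rate: Route 25/T1 24 > Route 19/T1 22 > Route 25/T2 20 > Route 19/T2 15 > Route 13/T1 13 > Route 13/T2 7 > Route 18/T1 6 > Route 18/T2 4.
Route 25 T1 at 24: fill all 30 — 370 left.
Fill Route 19 T1 block (40 at 22) — 330 left.
Route 25/T2 (20): +50 — 280 left.
Route 19 T2 at 15: fill all 120 — 160 left.
Fill Route 13 T1 block (90 at 13) — 70 left.
Route 13 T2 at 7: only 70 left, fill 70.
Total = 24×30 + 22×40 + 20×50 + 15×120 + 13×90 + 7×70 = 6060.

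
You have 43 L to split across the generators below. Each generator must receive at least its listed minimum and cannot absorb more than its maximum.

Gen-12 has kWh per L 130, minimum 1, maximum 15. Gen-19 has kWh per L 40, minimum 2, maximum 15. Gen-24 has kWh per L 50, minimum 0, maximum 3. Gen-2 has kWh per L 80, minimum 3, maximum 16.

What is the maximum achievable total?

3740

Meeting every minimum uses 1+2+0+3 = 6 L, leaving 37.
Rank by kWh per L: Gen-12 130 > Gen-2 80 > Gen-24 50 > Gen-19 40.
Gen-12: +14 to 15 (cap) → 23 left.
Gen-2: +13 to 16 (cap) → 10 left.
Give Gen-24 3 more to hit its cap of 3 → 7 left.
Gen-19 has room for 13 more but only 7 remain, so it gets 9.
Total = 130×15 + 40×9 + 50×3 + 80×16 = 3740.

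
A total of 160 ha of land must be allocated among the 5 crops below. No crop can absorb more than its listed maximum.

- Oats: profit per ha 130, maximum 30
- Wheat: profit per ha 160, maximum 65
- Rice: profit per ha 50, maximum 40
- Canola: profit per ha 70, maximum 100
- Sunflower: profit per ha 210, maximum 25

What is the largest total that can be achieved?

22350

Highest profit per ha first: Sunflower 210 > Wheat 160 > Oats 130 > Canola 70 > Rice 50.
Give Sunflower 25 to hit its cap of 25 ; 135 left.
Wheat takes 65 to reach its cap of 65 ; 70 left.
Oats takes 30 to reach its cap of 30 ; 40 left.
Canola: +40 (room for 100) → 40. Pool exhausted.
Total = 130×30 + 160×65 + 70×40 + 210×25 = 22350.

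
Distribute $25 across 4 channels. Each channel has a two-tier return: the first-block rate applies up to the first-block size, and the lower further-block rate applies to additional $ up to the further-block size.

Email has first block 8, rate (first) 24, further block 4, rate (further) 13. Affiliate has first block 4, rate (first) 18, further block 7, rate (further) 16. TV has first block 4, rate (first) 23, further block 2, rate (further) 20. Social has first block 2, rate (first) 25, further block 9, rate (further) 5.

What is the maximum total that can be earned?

526

Rank every tier by rate: Social/first 25 > Email/first 24 > TV/first 23 > TV/second 20 > Affiliate/first 18 > Affiliate/second 16 > Email/second 13 > Social/second 5.
Social first at 25: fill all 2 — 23 left.
Email/first (24): +8 — 15 left.
TV/first (23): +4 — 11 left.
TV second at 20: fill all 2 — 9 left.
Affiliate first at 18: fill all 4 — 5 left.
Affiliate second at 16: only 5 left, fill 5.
Total = 25×2 + 24×8 + 23×4 + 20×2 + 18×4 + 16×5 = 526.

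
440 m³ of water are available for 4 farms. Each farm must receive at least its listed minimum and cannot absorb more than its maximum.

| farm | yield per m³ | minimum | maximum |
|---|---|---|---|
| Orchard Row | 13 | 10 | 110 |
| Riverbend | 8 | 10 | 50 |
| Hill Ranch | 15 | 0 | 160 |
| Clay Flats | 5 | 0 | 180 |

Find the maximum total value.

Meeting every minimum uses 10+10+0+0 = 20 m³, leaving 420.
Highest yield per m³ first: Hill Ranch 15 > Orchard Row 13 > Riverbend 8 > Clay Flats 5.
Hill Ranch: +160 to 160 (cap) ; 260 left.
Orchard Row takes 100 more to reach its cap of 110 ; 160 left.
Riverbend: +40 to 50 (cap) ; 120 left.
Clay Flats: +120 (room for 180) → 120. Pool exhausted.
Total = 13×110 + 8×50 + 15×160 + 5×120 = 4830.

4830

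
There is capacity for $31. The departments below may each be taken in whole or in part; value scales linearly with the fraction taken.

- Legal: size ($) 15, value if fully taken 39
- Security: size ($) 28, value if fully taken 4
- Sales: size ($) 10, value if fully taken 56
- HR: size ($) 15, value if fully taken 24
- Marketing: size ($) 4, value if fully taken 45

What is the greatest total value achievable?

Best value per unit of size first: Marketing 45/4≈11.2, Sales 56/10≈5.6, Legal 39/15≈2.6, HR 24/15≈1.6, Security 4/28≈0.143.
All 4 $ of Marketing fit (value 45) — 27 remain.
Take all of Sales (10 $, value 56) — 17 $ left.
Legal: take in full, 15 $ for value 39 — 2 left.
Fill the last 2 $ with part of HR: 2/15 of it earns 3.2.
Total value = 143.2.

143.2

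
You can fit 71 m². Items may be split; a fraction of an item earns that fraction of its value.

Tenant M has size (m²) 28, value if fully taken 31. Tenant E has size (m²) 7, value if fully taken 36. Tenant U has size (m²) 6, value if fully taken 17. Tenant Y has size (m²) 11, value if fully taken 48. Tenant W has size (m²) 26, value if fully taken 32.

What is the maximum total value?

156.25

Sort by value density: Tenant E 36/7≈5.14, Tenant Y 48/11≈4.36, Tenant U 17/6≈2.83, Tenant W 32/26≈1.23, Tenant M 31/28≈1.11.
Take all of Tenant E (7 m², value 36) → 64 m² left.
Take all of Tenant Y (11 m², value 48) → 53 m² left.
Tenant U: take in full, 6 m² for value 17 → 47 left.
All 26 m² of Tenant W fit (value 32) → 21 remain.
21 m² left: a 21/28 share of Tenant M gives 31×21/28 = 23.25.
Total value = 156.25.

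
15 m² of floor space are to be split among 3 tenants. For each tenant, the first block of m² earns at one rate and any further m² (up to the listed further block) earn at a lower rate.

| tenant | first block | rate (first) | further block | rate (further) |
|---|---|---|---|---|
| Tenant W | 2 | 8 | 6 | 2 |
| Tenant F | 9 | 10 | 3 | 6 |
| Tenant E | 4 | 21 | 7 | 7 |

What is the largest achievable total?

Treat each block as its own option and order by rate: Tenant E/tier1 21 > Tenant F/tier1 10 > Tenant W/tier1 8 > Tenant E/tier2 7 > Tenant F/tier2 6 > Tenant W/tier2 2.
Tenant E/tier1 (21): +4 ; 11 left.
Tenant F/tier1 (10): +9 ; 2 left.
Tenant W tier1 at 8: fill all 2 ; 0 left.
Total = 21×4 + 10×9 + 8×2 = 190.

190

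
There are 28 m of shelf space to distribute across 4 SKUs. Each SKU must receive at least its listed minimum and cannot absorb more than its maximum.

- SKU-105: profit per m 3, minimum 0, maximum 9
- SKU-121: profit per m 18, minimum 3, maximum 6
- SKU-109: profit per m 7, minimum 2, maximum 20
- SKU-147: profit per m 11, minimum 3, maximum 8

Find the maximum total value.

294

Meeting every minimum uses 0+3+2+3 = 8 m, leaving 20.
Rank by profit per m: SKU-121 18 > SKU-147 11 > SKU-109 7 > SKU-105 3.
Give SKU-121 3 more to hit its cap of 6 — 17 left.
SKU-147 takes 5 more to reach its cap of 8 — 12 left.
Only 12 left; SKU-109 takes them to reach 14.
Total = 18×6 + 7×14 + 11×8 = 294.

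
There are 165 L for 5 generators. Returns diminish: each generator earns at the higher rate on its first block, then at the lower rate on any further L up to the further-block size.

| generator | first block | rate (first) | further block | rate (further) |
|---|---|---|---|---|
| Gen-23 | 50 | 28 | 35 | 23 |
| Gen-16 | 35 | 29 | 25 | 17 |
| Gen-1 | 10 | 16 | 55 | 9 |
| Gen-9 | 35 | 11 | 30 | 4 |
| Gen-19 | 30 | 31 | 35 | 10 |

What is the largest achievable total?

4405

Order all 10 blocks by rate: Gen-19/first 31 > Gen-16/first 29 > Gen-23/first 28 > Gen-23/second 23 > Gen-16/second 17 > Gen-1/first 16 > Gen-9/first 11 > Gen-19/second 10 > Gen-1/second 9 > Gen-9/second 4.
Gen-19 first at 31: fill all 30 → 135 left.
Gen-16 first at 29: fill all 35 → 100 left.
Gen-23 first at 28: fill all 50 → 50 left.
Gen-23 second at 23: fill all 35 → 15 left.
Gen-16 second at 17: only 15 left, fill 15.
Total = 31×30 + 29×35 + 28×50 + 23×35 + 17×15 = 4405.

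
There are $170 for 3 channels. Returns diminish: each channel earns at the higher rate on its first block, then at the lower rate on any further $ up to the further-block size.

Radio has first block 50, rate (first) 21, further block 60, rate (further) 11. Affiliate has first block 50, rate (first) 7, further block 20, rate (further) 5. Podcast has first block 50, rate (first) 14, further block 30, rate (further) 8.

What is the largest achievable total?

Rank every tier by rate: Radio/T1 21 > Podcast/T1 14 > Radio/T2 11 > Podcast/T2 8 > Affiliate/T1 7 > Affiliate/T2 5.
Fill Radio T1 block (50 at 21) — 120 left.
Fill Podcast T1 block (50 at 14) — 70 left.
Fill Radio T2 block (60 at 11) — 10 left.
Podcast/T2: +10 of 30 at 8; pool empty.
Total = 21×50 + 14×50 + 11×60 + 8×10 = 2490.

2490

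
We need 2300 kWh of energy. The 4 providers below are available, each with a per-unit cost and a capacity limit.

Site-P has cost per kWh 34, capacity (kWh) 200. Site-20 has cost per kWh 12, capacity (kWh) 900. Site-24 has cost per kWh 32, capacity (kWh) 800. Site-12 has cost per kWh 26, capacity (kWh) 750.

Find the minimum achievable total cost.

51100

Fill from the cheapest provider first.
Take 900 from Site-20 at 12 → need 1400 more.
Take 750 from Site-12 at 26 → need 650 more.
Take 650 from Site-24 at 32 to finish.
Site-P: unused.
Cost = 900×12 + 750×26 + 650×32 = 51100.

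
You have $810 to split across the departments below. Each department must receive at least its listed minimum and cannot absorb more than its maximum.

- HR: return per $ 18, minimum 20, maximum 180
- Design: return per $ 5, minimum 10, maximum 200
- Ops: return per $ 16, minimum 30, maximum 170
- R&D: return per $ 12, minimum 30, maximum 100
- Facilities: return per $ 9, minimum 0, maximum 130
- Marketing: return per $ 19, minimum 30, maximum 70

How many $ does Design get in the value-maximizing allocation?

160

Meeting every minimum uses 20+10+30+30+0+30 = 120 $, leaving 690.
Highest return per $ first: Marketing 19 > HR 18 > Ops 16 > R&D 12 > Facilities 9 > Design 5.
Marketing: +40 to 70 (cap) ; 650 left.
HR: +160 to 180 (cap) ; 490 left.
Ops takes 140 more to reach its cap of 170 ; 350 left.
R&D takes 70 more to reach its cap of 100 ; 280 left.
Give Facilities 130 more to hit its cap of 130 ; 150 left.
Design has room for 190 more but only 150 remain, so it gets 160.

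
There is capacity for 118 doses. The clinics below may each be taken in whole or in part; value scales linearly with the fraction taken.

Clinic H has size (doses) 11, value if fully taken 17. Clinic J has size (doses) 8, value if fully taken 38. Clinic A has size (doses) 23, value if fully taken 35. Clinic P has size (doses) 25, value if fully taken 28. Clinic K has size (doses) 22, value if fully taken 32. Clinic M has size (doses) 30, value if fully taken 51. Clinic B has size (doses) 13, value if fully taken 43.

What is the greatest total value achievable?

228.32

Best value per unit of size first: Clinic J 38/8≈4.75, Clinic B 43/13≈3.31, Clinic M 51/30≈1.7, Clinic H 17/11≈1.55, Clinic A 35/23≈1.52, Clinic K 32/22≈1.45, Clinic P 28/25≈1.12.
All 8 doses of Clinic J fit (value 38) ; 110 remain.
Clinic B: take in full, 13 doses for value 43 ; 97 left.
Take all of Clinic M (30 doses, value 51) ; 67 doses left.
Clinic H: take in full, 11 doses for value 17 ; 56 left.
Take all of Clinic A (23 doses, value 35) ; 33 doses left.
Clinic K: take in full, 22 doses for value 32 ; 11 left.
Fill the last 11 doses with part of Clinic P: 11/25 of it earns 12.32.
Total value = 228.32.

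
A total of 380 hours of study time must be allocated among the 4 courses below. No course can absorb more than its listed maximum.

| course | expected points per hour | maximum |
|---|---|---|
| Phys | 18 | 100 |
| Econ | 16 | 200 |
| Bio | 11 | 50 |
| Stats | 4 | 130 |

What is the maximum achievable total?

Rank by expected points per hour: Phys 18 > Econ 16 > Bio 11 > Stats 4.
Phys takes 100 to reach its cap of 100 — 280 left.
Econ takes 200 to reach its cap of 200 — 80 left.
Give Bio 50 to hit its cap of 50 — 30 left.
Only 30 left; Stats takes them to reach 30.
Total = 18×100 + 16×200 + 11×50 + 4×30 = 5670.

5670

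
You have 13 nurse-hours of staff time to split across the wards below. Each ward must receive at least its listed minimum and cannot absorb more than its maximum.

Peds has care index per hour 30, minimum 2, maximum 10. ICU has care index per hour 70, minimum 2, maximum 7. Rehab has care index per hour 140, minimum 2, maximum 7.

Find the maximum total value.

1320

Meeting every minimum uses 2+2+2 = 6 nurse-hours, leaving 7.
Order the wards by care index per hour: Rehab 140 > ICU 70 > Peds 30.
Rehab takes 5 more to reach its cap of 7 ; 2 left.
Only 2 left; ICU takes them to reach 4.
Total = 30×2 + 70×4 + 140×7 = 1320.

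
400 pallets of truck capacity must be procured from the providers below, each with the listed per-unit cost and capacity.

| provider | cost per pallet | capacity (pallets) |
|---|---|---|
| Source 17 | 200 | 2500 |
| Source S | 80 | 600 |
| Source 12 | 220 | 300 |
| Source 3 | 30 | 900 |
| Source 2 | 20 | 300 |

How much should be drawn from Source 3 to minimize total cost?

Use providers in increasing cost order.
Source 2 at 20: take all 300 pallets → 100 still needed.
Source 3 (30): take the remaining 100 → done.
Source S, Source 17, Source 12: unused.

100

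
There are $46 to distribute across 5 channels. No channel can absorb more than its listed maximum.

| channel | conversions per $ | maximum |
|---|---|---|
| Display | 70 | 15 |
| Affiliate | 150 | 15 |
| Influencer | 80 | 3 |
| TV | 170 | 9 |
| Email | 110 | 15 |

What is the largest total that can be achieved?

Order the channels by conversions per $: TV 170 > Affiliate 150 > Email 110 > Influencer 80 > Display 70.
Give TV 9 to hit its cap of 9 → 37 left.
Affiliate: +15 to 15 (cap) → 22 left.
Email takes 15 to reach its cap of 15 → 7 left.
Influencer takes 3 to reach its cap of 3 → 4 left.
Display: +4 (room for 15) → 4. Pool exhausted.
Total = 70×4 + 150×15 + 80×3 + 170×9 + 110×15 = 5950.

5950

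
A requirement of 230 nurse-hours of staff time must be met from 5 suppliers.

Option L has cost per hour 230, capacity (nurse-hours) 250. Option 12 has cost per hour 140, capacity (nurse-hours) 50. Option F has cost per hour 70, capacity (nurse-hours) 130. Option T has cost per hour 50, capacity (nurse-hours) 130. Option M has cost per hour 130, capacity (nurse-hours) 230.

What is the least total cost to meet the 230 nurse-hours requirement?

13500

Use suppliers in increasing cost order.
Option T (50): use full 130 → 100 nurse-hours to go.
Option F at 70: take 100 of its 130 → requirement met.
Option M, Option 12, Option L: unused.
Cost = 130×50 + 100×70 = 13500.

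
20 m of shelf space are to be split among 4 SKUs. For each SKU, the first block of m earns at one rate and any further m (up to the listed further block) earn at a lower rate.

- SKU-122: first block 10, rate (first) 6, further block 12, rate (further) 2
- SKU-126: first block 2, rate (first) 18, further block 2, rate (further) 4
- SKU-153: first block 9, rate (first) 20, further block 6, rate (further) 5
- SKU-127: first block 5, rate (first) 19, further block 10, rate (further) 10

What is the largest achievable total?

351

Order all 8 blocks by rate: SKU-153/T1 20 > SKU-127/T1 19 > SKU-126/T1 18 > SKU-127/T2 10 > SKU-122/T1 6 > SKU-153/T2 5 > SKU-126/T2 4 > SKU-122/T2 2.
SKU-153/T1 (20): +9 — 11 left.
SKU-127 T1 at 19: fill all 5 — 6 left.
SKU-126/T1 (18): +2 — 4 left.
SKU-127/T2: +4 of 10 at 10; pool empty.
Total = 20×9 + 19×5 + 18×2 + 10×4 = 351.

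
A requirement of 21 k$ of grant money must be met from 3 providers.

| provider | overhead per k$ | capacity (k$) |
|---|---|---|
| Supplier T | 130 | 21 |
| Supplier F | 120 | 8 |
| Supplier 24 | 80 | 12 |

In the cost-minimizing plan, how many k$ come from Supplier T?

1

Use providers in increasing cost order.
Supplier 24 (80): use full 12 — 9 k$ to go.
Supplier F at 120: take all 8 k$ — 1 still needed.
Supplier T at 130: take 1 of its 21 — requirement met.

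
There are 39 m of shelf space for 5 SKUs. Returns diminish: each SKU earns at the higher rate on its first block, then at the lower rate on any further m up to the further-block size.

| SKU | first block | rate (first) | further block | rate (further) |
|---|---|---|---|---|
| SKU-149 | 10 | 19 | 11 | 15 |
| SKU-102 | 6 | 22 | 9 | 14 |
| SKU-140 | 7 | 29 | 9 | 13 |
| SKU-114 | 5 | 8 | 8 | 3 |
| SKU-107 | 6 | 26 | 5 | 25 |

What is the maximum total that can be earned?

881

Treat each block as its own option and order by rate: SKU-140/T1 29 > SKU-107/T1 26 > SKU-107/T2 25 > SKU-102/T1 22 > SKU-149/T1 19 > SKU-149/T2 15 > SKU-102/T2 14 > SKU-140/T2 13 > SKU-114/T1 8 > SKU-114/T2 3.
Fill SKU-140 T1 block (7 at 29) — 32 left.
SKU-107 T1 at 26: fill all 6 — 26 left.
Fill SKU-107 T2 block (5 at 25) — 21 left.
Fill SKU-102 T1 block (6 at 22) — 15 left.
SKU-149 T1 at 19: fill all 10 — 5 left.
SKU-149/T2: +5 of 11 at 15; pool empty.
Total = 29×7 + 26×6 + 25×5 + 22×6 + 19×10 + 15×5 = 881.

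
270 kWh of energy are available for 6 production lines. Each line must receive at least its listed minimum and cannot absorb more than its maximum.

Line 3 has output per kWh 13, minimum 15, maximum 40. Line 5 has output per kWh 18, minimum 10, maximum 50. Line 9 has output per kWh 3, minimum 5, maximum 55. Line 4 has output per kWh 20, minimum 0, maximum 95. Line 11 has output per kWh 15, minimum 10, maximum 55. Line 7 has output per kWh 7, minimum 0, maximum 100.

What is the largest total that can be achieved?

4335

Meeting every minimum uses 15+10+5+0+10+0 = 40 kWh, leaving 230.
Order the production lines by output per kWh: Line 4 20 > Line 5 18 > Line 11 15 > Line 3 13 > Line 7 7 > Line 9 3.
Line 4: +95 to 95 (cap) ; 135 left.
Give Line 5 40 more to hit its cap of 50 ; 95 left.
Line 11 takes 45 more to reach its cap of 55 ; 50 left.
Give Line 3 25 more to hit its cap of 40 ; 25 left.
Line 7 has room for 100 more but only 25 remain, so it gets 25.
Total = 13×40 + 18×50 + 3×5 + 20×95 + 15×55 + 7×25 = 4335.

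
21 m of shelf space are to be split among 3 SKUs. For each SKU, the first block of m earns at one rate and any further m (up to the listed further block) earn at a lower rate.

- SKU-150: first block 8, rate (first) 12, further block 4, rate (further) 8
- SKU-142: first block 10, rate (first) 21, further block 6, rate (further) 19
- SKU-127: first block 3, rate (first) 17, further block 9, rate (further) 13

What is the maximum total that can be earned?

401

Treat each block as its own option and order by rate: SKU-142/tier1 21 > SKU-142/tier2 19 > SKU-127/tier1 17 > SKU-127/tier2 13 > SKU-150/tier1 12 > SKU-150/tier2 8.
SKU-142/tier1 (21): +10 → 11 left.
Fill SKU-142 tier2 block (6 at 19) → 5 left.
SKU-127/tier1 (17): +3 → 2 left.
2 remain; put them into SKU-127 tier2 at 13.
Total = 21×10 + 19×6 + 17×3 + 13×2 = 401.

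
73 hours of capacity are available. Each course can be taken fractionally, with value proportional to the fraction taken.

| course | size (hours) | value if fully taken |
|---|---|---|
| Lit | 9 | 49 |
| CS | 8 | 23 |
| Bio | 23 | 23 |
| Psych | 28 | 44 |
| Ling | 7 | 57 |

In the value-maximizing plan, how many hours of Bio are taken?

Rank by value-to-size ratio: Ling 57/7≈8.14, Lit 49/9≈5.44, CS 23/8≈2.88, Psych 44/28≈1.57, Bio 23/23≈1.
All 7 hours of Ling fit (value 57) → 66 remain.
All 9 hours of Lit fit (value 49) → 57 remain.
Take all of CS (8 hours, value 23) → 49 hours left.
Take all of Psych (28 hours, value 44) → 21 hours left.
Only 21 hours remain; take 21/23 of Bio for value 23×21/23 = 21.

21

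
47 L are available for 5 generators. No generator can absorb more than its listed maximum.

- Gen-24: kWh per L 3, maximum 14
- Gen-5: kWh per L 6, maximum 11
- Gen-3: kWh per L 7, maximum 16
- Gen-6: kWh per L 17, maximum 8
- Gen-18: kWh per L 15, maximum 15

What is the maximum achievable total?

Rank by kWh per L: Gen-6 17 > Gen-18 15 > Gen-3 7 > Gen-5 6 > Gen-24 3.
Gen-6: +8 to 8 (cap) ; 39 left.
Give Gen-18 15 to hit its cap of 15 ; 24 left.
Give Gen-3 16 to hit its cap of 16 ; 8 left.
Gen-5: +8 (room for 11) → 8. Pool exhausted.
Total = 6×8 + 7×16 + 17×8 + 15×15 = 521.

521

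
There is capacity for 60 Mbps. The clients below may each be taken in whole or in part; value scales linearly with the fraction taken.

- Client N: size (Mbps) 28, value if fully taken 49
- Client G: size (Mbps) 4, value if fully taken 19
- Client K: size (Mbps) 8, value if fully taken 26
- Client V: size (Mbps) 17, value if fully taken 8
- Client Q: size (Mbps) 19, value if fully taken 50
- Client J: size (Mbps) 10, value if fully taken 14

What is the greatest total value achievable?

145.4

Best value per unit of size first: Client G 19/4≈4.75, Client K 26/8≈3.25, Client Q 50/19≈2.63, Client N 49/28≈1.75, Client J 14/10≈1.4, Client V 8/17≈0.471.
Take all of Client G (4 Mbps, value 19) — 56 Mbps left.
All 8 Mbps of Client K fit (value 26) — 48 remain.
Take all of Client Q (19 Mbps, value 50) — 29 Mbps left.
Client N: take in full, 28 Mbps for value 49 — 1 left.
Only 1 Mbps remain; take 1/10 of Client J for value 14×1/10 = 1.4.
Total value = 145.4.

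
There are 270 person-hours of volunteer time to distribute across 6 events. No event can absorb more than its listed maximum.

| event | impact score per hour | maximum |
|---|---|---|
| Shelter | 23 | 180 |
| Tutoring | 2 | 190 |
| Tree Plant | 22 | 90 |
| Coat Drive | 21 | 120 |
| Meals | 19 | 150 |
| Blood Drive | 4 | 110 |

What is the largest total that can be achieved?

Highest impact score per hour first: Shelter 23 > Tree Plant 22 > Coat Drive 21 > Meals 19 > Blood Drive 4 > Tutoring 2.
Shelter takes 180 to reach its cap of 180 ; 90 left.
Tree Plant: +90 to 90 (cap) ; 0 left.
Total = 23×180 + 22×90 = 6120.

6120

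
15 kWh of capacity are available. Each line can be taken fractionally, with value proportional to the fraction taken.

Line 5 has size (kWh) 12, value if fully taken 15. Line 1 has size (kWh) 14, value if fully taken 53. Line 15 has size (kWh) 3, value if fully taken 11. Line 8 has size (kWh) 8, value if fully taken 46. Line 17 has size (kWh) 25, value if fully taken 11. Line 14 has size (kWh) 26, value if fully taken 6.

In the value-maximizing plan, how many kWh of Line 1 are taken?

7

Best value per unit of size first: Line 8 46/8≈5.75, Line 1 53/14≈3.79, Line 15 11/3≈3.67, Line 5 15/12≈1.25, Line 17 11/25≈0.44, Line 14 6/26≈0.231.
All 8 kWh of Line 8 fit (value 46) → 7 remain.
Only 7 kWh remain; take 7/14 of Line 1 for value 53×7/14 = 26.5.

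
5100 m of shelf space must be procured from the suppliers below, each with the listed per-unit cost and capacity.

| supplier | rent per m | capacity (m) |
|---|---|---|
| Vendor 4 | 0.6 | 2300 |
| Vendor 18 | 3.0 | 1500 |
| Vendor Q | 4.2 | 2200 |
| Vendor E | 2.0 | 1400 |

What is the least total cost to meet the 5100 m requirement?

8380

Fill from the cheapest supplier first.
Vendor 4 at 0.6: take all 2300 m ; 2800 still needed.
Vendor E (2.0): use full 1400 ; 1400 m to go.
Vendor 18 at 3.0: take 1400 of its 1500 ; requirement met.
Vendor Q: unused.
Cost = 2300×0.6 + 1400×2.0 + 1400×3.0 = 8380.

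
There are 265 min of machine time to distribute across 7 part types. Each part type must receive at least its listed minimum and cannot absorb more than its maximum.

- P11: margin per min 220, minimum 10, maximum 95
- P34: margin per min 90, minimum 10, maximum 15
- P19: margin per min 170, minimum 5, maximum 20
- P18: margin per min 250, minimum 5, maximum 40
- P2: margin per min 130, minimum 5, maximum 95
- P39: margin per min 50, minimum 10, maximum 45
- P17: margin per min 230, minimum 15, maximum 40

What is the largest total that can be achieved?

51400

Meeting every minimum uses 10+10+5+5+5+10+15 = 60 min, leaving 205.
Rank by margin per min: P18 250 > P17 230 > P11 220 > P19 170 > P2 130 > P34 90 > P39 50.
P18 takes 35 more to reach its cap of 40 — 170 left.
P17 takes 25 more to reach its cap of 40 — 145 left.
Give P11 85 more to hit its cap of 95 — 60 left.
P19: +15 to 20 (cap) — 45 left.
P2: +45 (room for 90) → 50. Pool exhausted.
Total = 220×95 + 90×10 + 170×20 + 250×40 + 130×50 + 50×10 + 230×40 = 51400.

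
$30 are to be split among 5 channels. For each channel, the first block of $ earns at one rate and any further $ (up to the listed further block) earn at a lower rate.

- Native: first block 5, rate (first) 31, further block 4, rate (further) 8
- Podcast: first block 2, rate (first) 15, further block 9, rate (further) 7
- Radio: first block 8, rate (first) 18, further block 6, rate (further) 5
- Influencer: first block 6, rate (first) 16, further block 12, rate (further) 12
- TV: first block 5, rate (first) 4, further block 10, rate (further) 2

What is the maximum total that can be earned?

Order all 10 blocks by rate: Native/first 31 > Radio/first 18 > Influencer/first 16 > Podcast/first 15 > Influencer/second 12 > Native/second 8 > Podcast/second 7 > Radio/second 5 > TV/first 4 > TV/second 2.
Native/first (31): +5 → 25 left.
Fill Radio first block (8 at 18) → 17 left.
Influencer/first (16): +6 → 11 left.
Podcast/first (15): +2 → 9 left.
Influencer second at 12: only 9 left, fill 9.
Total = 31×5 + 18×8 + 16×6 + 15×2 + 12×9 = 533.

533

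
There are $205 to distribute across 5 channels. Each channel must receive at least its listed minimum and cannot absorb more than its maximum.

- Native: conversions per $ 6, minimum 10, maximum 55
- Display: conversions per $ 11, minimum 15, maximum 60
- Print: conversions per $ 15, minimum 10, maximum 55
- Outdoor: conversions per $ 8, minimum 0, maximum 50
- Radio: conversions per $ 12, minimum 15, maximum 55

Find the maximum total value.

Meeting every minimum uses 10+15+10+0+15 = 50 $, leaving 155.
Order the channels by conversions per $: Print 15 > Radio 12 > Display 11 > Outdoor 8 > Native 6.
Give Print 45 more to hit its cap of 55 → 110 left.
Radio: +40 to 55 (cap) → 70 left.
Give Display 45 more to hit its cap of 60 → 25 left.
Outdoor has room for 50 more but only 25 remain, so it gets 25.
Total = 6×10 + 11×60 + 15×55 + 8×25 + 12×55 = 2405.

2405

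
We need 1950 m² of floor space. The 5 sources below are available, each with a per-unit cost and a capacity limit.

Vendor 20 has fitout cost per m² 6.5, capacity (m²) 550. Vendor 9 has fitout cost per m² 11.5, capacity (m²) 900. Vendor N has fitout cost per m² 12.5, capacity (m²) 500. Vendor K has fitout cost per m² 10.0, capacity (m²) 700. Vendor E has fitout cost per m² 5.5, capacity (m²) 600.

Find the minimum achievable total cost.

Cheapest first:
Take 600 from Vendor E at 5.5 ; need 1350 more.
Take 550 from Vendor 20 at 6.5 ; need 800 more.
Vendor K at 10.0: take all 700 m² ; 100 still needed.
Take 100 from Vendor 9 at 11.5 to finish.
Vendor N: unused.
Cost = 600×5.5 + 550×6.5 + 700×10.0 + 100×11.5 = 15025.

15025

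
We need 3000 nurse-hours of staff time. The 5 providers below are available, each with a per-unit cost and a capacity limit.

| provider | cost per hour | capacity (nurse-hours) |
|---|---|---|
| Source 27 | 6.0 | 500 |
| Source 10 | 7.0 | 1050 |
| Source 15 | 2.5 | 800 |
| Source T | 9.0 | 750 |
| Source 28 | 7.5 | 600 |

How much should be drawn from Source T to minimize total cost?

50

Use providers in increasing cost order.
Source 15 at 2.5: take all 800 nurse-hours ; 2200 still needed.
Take 500 from Source 27 at 6.0 ; need 1700 more.
Source 10 at 7.0: take all 1050 nurse-hours ; 650 still needed.
Take 600 from Source 28 at 7.5 ; need 50 more.
Source T (9.0): take the remaining 50 ; done.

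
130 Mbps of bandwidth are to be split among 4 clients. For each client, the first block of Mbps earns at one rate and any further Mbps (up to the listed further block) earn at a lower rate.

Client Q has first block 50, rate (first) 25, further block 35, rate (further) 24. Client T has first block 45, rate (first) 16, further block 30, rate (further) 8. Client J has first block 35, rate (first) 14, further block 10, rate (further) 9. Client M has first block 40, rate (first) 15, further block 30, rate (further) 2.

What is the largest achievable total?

2810

Treat each block as its own option and order by rate: Client Q/T1 25 > Client Q/T2 24 > Client T/T1 16 > Client M/T1 15 > Client J/T1 14 > Client J/T2 9 > Client T/T2 8 > Client M/T2 2.
Fill Client Q T1 block (50 at 25) ; 80 left.
Client Q T2 at 24: fill all 35 ; 45 left.
Client T T1 at 16: fill all 45 ; 0 left.
Total = 25×50 + 24×35 + 16×45 = 2810.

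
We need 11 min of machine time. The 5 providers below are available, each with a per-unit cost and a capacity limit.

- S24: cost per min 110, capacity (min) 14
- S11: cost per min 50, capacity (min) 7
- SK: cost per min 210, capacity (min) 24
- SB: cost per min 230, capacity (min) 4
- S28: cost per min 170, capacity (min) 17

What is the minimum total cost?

Use providers in increasing cost order.
S11 at 50: take all 7 min ; 4 still needed.
S24 (110): take the remaining 4 ; done.
S28, SK, SB: unused.
Cost = 7×50 + 4×110 = 790.

790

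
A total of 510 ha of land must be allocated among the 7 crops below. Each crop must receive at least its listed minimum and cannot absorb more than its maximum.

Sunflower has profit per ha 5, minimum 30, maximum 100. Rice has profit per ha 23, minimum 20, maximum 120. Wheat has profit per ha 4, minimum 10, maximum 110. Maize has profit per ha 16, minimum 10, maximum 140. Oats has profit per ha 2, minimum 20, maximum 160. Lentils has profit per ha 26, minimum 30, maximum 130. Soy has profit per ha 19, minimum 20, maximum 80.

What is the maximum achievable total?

9810

Meeting every minimum uses 30+20+10+10+20+30+20 = 140 ha, leaving 370.
Rank by profit per ha: Lentils 26 > Rice 23 > Soy 19 > Maize 16 > Sunflower 5 > Wheat 4 > Oats 2.
Give Lentils 100 more to hit its cap of 130 — 270 left.
Give Rice 100 more to hit its cap of 120 — 170 left.
Give Soy 60 more to hit its cap of 80 — 110 left.
Only 110 left; Maize takes them to reach 120.
Total = 5×30 + 23×120 + 4×10 + 16×120 + 2×20 + 26×130 + 19×80 = 9810.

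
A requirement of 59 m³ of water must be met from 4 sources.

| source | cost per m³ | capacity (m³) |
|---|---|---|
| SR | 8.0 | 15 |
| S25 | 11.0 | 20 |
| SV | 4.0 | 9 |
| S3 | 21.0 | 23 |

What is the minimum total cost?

691

Use sources in increasing cost order.
SV at 4.0: take all 9 m³ → 50 still needed.
Take 15 from SR at 8.0 → need 35 more.
S25 at 11.0: take all 20 m³ → 15 still needed.
S3 at 21.0: take 15 of its 23 → requirement met.
Cost = 9×4.0 + 15×8.0 + 20×11.0 + 15×21.0 = 691.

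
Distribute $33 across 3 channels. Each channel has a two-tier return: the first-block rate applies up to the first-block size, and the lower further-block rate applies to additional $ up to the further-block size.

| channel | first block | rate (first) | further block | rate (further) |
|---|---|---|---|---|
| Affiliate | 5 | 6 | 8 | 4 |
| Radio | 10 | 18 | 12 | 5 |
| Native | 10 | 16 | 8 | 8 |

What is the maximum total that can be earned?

Treat each block as its own option and order by rate: Radio/tier1 18 > Native/tier1 16 > Native/tier2 8 > Affiliate/tier1 6 > Radio/tier2 5 > Affiliate/tier2 4.
Radio tier1 at 18: fill all 10 — 23 left.
Fill Native tier1 block (10 at 16) — 13 left.
Fill Native tier2 block (8 at 8) — 5 left.
Affiliate tier1 at 6: fill all 5 — 0 left.
Total = 18×10 + 16×10 + 8×8 + 6×5 = 434.

434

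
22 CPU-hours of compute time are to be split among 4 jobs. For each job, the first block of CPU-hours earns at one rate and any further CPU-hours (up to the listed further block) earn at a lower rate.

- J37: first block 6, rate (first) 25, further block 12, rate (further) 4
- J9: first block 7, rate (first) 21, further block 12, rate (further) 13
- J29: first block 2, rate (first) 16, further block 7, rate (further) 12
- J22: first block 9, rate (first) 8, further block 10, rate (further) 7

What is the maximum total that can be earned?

420

Rank every tier by rate: J37/T1 25 > J9/T1 21 > J29/T1 16 > J9/T2 13 > J29/T2 12 > J22/T1 8 > J22/T2 7 > J37/T2 4.
J37 T1 at 25: fill all 6 — 16 left.
Fill J9 T1 block (7 at 21) — 9 left.
J29 T1 at 16: fill all 2 — 7 left.
J9/T2: +7 of 12 at 13; pool empty.
Total = 25×6 + 21×7 + 16×2 + 13×7 = 420.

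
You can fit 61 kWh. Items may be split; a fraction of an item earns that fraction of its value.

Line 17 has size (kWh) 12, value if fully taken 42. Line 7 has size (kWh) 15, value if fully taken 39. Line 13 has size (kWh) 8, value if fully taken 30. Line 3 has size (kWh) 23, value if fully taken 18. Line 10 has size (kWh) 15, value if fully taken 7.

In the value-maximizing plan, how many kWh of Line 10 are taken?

3

Rank by value-to-size ratio: Line 13 30/8≈3.75, Line 17 42/12≈3.5, Line 7 39/15≈2.6, Line 3 18/23≈0.783, Line 10 7/15≈0.467.
Line 13: take in full, 8 kWh for value 30 → 53 left.
Take all of Line 17 (12 kWh, value 42) → 41 kWh left.
All 15 kWh of Line 7 fit (value 39) → 26 remain.
All 23 kWh of Line 3 fit (value 18) → 3 remain.
Only 3 kWh remain; take 3/15 of Line 10 for value 7×3/15 = 1.4.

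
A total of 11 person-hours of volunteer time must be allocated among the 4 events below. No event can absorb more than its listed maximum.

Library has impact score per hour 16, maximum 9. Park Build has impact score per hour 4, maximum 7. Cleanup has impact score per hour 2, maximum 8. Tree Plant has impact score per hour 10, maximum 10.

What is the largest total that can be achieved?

Rank by impact score per hour: Library 16 > Tree Plant 10 > Park Build 4 > Cleanup 2.
Library: +9 to 9 (cap) — 2 left.
Tree Plant: +2 (room for 10) → 2. Pool exhausted.
Total = 16×9 + 10×2 = 164.

164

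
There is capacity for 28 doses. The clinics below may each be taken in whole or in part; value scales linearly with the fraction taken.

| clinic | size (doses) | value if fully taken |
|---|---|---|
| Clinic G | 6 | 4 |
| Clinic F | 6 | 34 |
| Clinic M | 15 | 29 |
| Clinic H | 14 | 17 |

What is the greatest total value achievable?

71.5

Rank by value-to-size ratio: Clinic F 34/6≈5.67, Clinic M 29/15≈1.93, Clinic H 17/14≈1.21, Clinic G 4/6≈0.667.
All 6 doses of Clinic F fit (value 34) ; 22 remain.
Take all of Clinic M (15 doses, value 29) ; 7 doses left.
7 doses left: a 7/14 share of Clinic H gives 17×7/14 = 8.5.
Total value = 71.5.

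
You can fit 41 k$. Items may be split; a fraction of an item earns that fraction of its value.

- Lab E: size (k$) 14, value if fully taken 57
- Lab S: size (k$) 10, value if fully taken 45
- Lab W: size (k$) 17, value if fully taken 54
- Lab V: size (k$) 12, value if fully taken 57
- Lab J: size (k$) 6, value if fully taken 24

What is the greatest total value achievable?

179

Rank by value-to-size ratio: Lab V 57/12≈4.75, Lab S 45/10≈4.5, Lab E 57/14≈4.07, Lab J 24/6≈4, Lab W 54/17≈3.18.
Lab V: take in full, 12 k$ for value 57 ; 29 left.
Take all of Lab S (10 k$, value 45) ; 19 k$ left.
All 14 k$ of Lab E fit (value 57) ; 5 remain.
Only 5 k$ remain; take 5/6 of Lab J for value 24×5/6 = 20.
Total value = 179.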